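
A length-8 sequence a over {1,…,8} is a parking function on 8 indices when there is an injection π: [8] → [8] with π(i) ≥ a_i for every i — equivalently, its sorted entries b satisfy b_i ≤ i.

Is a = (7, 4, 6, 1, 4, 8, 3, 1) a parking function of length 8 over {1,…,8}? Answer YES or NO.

YES

Sorted: b = (1, 1, 3, 4, 4, 6, 7, 8).
  b_1=1 ≤ 1
  b_2=1 ≤ 2
  b_3=3 ≤ 3
  b_4=4 ≤ 4
  b_5=4 ≤ 5
  b_6=6 ≤ 6
  b_7=7 ≤ 7
  b_8=8 ≤ 8
All bounds hold ⇒ YES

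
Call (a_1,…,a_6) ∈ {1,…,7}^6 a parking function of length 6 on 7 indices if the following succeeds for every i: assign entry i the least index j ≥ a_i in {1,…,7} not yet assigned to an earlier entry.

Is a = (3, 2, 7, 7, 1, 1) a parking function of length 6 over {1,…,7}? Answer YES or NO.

Order a: b = (1, 1, 2, 3, 7, 7).
  b_1=1 ≤ 2
  b_2=1 ≤ 3
  b_3=2 ≤ 4
  b_4=3 ≤ 5
  b_5=7 > 6
  fails at i=5 ⇒ NO

NO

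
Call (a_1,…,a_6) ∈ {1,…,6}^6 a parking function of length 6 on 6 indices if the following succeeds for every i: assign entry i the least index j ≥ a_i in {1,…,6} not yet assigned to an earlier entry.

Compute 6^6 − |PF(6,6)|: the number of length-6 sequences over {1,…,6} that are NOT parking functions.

29849

|PF| = (6+1−6)·(6+1)^{6−1} = 1 · 16807 = 16807
Example (6,5,5,2,4,1) → sorted (1,2,4,5,5,6): b_3=4>3, not a PF.
Total 46656; non-PF = 46656−16807 = 29849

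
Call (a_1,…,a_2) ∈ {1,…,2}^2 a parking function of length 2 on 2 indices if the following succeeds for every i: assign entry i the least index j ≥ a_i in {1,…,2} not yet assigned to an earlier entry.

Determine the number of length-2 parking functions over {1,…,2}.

Count = (2−2+1)·(2+1)^(2−1) = 1×3 = 3 (Pollak)
Check (2,1) → sorted (1,2): b_i ≤ i ∀i, a PF.

3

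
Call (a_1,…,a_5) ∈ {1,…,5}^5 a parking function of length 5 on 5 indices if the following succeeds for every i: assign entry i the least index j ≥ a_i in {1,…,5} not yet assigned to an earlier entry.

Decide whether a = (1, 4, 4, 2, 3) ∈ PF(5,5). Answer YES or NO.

YES

Order a: b = (1, 2, 3, 4, 4).
  b_1=1 ≤ 1
  b_2=2 ≤ 2
  b_3=3 ≤ 3
  b_4=4 ≤ 4
  b_5=4 ≤ 5
All bounds hold ⇒ YES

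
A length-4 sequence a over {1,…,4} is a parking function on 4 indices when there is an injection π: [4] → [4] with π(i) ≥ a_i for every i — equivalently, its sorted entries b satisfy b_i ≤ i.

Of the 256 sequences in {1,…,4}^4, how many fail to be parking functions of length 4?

131

#PF = 1·5^3 = 1·125 = 125 [KW]
Check (3,2,2,2) → sorted (2,2,2,3): b_1=2>1, not a PF.
Total 256; non-PF = 256−125 = 131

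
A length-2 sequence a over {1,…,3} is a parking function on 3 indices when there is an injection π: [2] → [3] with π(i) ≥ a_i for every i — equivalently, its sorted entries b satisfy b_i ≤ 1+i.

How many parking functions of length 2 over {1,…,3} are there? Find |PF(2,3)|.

8

Count = (3−2+1)·(3+1)^(2−1) = 2·4 = 8
One tuple (1,2) → sorted (1,2): b_i ≤ 1+i ∀i, a PF.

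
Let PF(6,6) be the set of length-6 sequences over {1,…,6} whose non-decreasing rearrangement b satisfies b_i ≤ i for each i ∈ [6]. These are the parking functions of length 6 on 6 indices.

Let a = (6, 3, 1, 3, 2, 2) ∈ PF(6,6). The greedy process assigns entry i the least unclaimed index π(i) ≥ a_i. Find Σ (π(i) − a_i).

4

Σπ(i) = 1+…+6 = 21; Σa = 6+3+1+3+2+2 = 17; disp = 21−17 = 4.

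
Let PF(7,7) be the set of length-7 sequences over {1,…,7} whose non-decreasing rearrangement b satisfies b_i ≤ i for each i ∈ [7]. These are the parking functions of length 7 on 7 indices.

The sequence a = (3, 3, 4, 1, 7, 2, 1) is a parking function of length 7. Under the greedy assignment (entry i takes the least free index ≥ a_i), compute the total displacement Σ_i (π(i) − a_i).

7

Σπ = 7·8/2 = 28 (π permutes [7]); Σa = 3+3+4+1+7+2+1 = 21; disp = 28−21 = 7.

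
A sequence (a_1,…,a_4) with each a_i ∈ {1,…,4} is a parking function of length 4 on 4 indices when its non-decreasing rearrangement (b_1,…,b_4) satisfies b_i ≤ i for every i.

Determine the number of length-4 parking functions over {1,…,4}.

#PF = (4+1−4)·(4+1)^{4−1} = 1 · 125 = 125 (Konheim–Weiss)
E.g. (4,2,1,3) → sorted (1,2,3,4): b_i ≤ i ∀i, a PF.

125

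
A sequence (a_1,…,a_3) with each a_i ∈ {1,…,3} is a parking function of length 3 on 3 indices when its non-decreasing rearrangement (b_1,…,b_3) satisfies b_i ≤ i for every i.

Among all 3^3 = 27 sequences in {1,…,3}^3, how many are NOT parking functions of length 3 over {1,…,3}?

11

#PF = (4−3)·4^(3−1) = 1 · 16 = 16 (Konheim–Weiss)
One tuple (3,3,1) → sorted (1,3,3): b_2=3>2, not a PF.
3^3 − 16 = 27 − 16 = 11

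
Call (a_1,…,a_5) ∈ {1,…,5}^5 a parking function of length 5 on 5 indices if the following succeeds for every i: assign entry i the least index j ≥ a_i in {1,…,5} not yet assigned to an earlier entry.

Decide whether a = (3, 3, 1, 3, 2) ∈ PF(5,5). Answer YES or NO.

Sorted: b = (1, 2, 3, 3, 3).
  b_1=1 ≤ 1
  b_2=2 ≤ 2
  b_3=3 ≤ 3
  b_4=3 ≤ 4
  b_5=3 ≤ 5
All bounds hold ⇒ YES

YES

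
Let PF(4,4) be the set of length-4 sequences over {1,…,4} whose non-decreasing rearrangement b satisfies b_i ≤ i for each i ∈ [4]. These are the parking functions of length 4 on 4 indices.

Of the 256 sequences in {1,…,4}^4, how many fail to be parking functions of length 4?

131

|PF(4,4)| = (4−4+1)·(4+1)^(4−1) = 1×125 = 125 (Pollak)
One tuple (4,2,4,1) → sorted (1,2,4,4): b_3=4>3, not a PF.
Total 256; non-PF = 256−125 = 131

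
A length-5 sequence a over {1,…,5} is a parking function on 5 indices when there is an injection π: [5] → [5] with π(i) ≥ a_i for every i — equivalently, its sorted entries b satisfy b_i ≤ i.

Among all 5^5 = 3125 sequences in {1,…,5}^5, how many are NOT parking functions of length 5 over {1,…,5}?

1829

|PF(5,5)| = (5−5+1)·(5+1)^(5−1) = 1·1296 = 1296 [KW]
Check (5,2,5,5,2) → sorted (2,2,5,5,5): b_1=2>1, not a PF.
5^5 − 1296 = 3125 − 1296 = 1829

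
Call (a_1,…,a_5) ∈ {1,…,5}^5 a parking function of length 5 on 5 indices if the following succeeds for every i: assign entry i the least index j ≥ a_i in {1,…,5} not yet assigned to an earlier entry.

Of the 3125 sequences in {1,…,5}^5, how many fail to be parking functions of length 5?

|PF| = (5+1−5)·(5+1)^{5−1} = 1 · 1296 = 1296
Check (4,5,2,5,5) → sorted (2,4,5,5,5): b_1=2>1, not a PF.
5^5 − 1296 = 3125 − 1296 = 1829

1829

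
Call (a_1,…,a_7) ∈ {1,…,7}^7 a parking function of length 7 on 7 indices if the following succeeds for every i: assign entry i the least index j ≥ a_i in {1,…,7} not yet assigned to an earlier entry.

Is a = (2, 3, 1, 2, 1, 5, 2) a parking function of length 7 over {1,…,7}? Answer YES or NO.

Sorted: b = (1, 1, 2, 2, 2, 3, 5).
  b_1=1 ≤ 1
  b_2=1 ≤ 2
  b_3=2 ≤ 3
  b_4=2 ≤ 4
  b_5=2 ≤ 5
  b_6=3 ≤ 6
  b_7=5 ≤ 7
All bounds hold ⇒ YES

YES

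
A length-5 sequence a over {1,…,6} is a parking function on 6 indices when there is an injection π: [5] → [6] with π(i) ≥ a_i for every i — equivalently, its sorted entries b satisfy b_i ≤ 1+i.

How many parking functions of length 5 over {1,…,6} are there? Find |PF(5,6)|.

4802

|PF(5,6)| = (6+1−5)·(6+1)^{5−1} = 2 · 2401 = 4802
E.g. (6,3,2,4,3) → sorted (2,3,3,4,6): b_i ≤ 1+i ∀i, a PF.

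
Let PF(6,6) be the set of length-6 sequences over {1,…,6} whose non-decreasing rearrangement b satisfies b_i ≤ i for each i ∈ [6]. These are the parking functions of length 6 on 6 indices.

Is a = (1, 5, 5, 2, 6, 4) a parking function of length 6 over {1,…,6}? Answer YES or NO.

Order a: b = (1, 2, 4, 5, 5, 6).
  b_1=1 ≤ 1
  b_2=2 ≤ 2
  b_3=4 > 3
  fails at i=3 ⇒ NO

NO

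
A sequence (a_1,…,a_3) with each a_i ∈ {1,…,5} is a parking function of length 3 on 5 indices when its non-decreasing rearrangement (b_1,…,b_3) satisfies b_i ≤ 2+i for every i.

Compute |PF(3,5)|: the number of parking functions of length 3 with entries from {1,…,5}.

108

|PF(3,5)| = (5+1−3)·(5+1)^{3−1} = 3×36 = 108 (Konheim–Weiss)
Check (1,5,3) → sorted (1,3,5): b_i ≤ 2+i ∀i, a PF.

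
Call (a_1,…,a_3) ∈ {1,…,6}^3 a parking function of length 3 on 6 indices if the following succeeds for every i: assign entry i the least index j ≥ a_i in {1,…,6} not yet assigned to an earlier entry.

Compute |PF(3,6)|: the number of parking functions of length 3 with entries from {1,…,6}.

|PF| = 4·7^2 = 4×49 = 196
Example (4,2,3) → sorted (2,3,4): b_i ≤ 3+i ∀i, a PF.

196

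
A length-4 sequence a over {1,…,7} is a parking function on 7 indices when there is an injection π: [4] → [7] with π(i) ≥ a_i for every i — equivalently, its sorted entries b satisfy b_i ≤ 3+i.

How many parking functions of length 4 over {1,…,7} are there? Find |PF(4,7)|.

2048

#PF = 4·8^3 = 4×512 = 2048 (Konheim–Weiss)
Check (3,3,7,3) → sorted (3,3,3,7): b_i ≤ 3+i ∀i, a PF.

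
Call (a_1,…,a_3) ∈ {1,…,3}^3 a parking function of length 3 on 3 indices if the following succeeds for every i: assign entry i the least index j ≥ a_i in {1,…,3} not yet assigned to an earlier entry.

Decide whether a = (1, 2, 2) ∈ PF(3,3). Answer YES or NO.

Rearranged: b = (1, 2, 2).
  b_1=1 ≤ 1
  b_2=2 ≤ 2
  b_3=2 ≤ 3
All bounds hold ⇒ YES

YES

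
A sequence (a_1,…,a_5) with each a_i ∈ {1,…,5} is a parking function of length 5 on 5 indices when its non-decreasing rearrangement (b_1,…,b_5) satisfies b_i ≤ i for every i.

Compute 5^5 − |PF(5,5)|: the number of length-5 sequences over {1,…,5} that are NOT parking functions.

Count = (6−5)·6^(5−1) = 1×1296 = 1296 [KW]
Example (3,4,4,3,5) → sorted (3,3,4,4,5): b_1=3>1, not a PF.
So 3125 − 1296 = 1829 fail.

1829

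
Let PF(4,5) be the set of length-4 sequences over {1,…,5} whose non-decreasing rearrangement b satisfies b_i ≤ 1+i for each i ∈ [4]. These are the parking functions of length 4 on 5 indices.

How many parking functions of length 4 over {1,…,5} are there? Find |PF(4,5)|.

432

|PF| = (6−4)·6^(4−1) = 2·216 = 432 (Pollak)
Example (4,4,3,2) → sorted (2,3,4,4): b_i ≤ 1+i ∀i, a PF.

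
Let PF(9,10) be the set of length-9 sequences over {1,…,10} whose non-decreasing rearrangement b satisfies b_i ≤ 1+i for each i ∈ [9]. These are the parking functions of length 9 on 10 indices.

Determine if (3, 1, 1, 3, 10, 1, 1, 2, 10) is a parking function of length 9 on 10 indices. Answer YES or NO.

Rearranged: b = (1, 1, 1, 1, 2, 3, 3, 10, 10).
  b_1=1 ≤ 2
  b_2=1 ≤ 3
  b_3=1 ≤ 4
  b_4=1 ≤ 5
  b_5=2 ≤ 6
  b_6=3 ≤ 7
  b_7=3 ≤ 8
  b_8=10 > 9
  fails at i=8 ⇒ NO

NO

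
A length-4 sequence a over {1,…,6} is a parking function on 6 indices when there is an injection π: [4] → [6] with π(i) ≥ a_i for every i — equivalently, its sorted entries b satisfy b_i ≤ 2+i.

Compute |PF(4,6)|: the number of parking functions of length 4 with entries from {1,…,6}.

|PF(4,6)| = (7−4)·7^(4−1) = 3·343 = 1029 (Konheim–Weiss)
Check (6,1,3,4) → sorted (1,3,4,6): b_i ≤ 2+i ∀i, a PF.

1029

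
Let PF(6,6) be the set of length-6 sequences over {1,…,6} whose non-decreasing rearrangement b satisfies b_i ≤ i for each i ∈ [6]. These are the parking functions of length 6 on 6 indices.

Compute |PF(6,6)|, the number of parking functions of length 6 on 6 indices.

Count = (6+1−6)·(6+1)^{6−1} = 1 · 16807 = 16807 [KW]
E.g. (2,3,6,3,1,1) → sorted (1,1,2,3,3,6): b_i ≤ i ∀i, a PF.

16807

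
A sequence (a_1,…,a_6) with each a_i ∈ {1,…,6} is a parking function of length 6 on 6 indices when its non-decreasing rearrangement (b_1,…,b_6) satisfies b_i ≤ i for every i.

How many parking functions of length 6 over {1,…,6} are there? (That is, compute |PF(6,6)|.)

16807

Count = (6+1−6)·(6+1)^{6−1} = 1 · 16807 = 16807 (Konheim–Weiss)
Example (5,4,2,3,1,2) → sorted (1,2,2,3,4,5): b_i ≤ i ∀i, a PF.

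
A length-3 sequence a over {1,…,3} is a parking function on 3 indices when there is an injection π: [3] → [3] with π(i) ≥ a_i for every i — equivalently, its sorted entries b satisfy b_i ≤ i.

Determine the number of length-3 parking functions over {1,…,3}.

#PF = (3−3+1)·(3+1)^(3−1) = 1 · 16 = 16
Example (1,1,3) → sorted (1,1,3): b_i ≤ i ∀i, a PF.

16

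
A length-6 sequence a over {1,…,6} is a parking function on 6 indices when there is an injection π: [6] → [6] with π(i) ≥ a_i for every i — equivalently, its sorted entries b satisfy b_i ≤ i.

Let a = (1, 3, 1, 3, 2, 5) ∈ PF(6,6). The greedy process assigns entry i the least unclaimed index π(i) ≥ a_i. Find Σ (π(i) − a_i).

6

Σπ(i) = 1+…+6 = 21; Σa = 1+3+1+3+2+5 = 15; disp = 21−15 = 6.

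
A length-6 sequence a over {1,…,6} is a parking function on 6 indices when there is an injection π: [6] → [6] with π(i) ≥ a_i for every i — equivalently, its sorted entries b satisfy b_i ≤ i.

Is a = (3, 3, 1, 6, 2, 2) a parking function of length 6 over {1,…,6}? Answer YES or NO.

Sorted: b = (1, 2, 2, 3, 3, 6).
  b_1=1 ≤ 1
  b_2=2 ≤ 2
  b_3=2 ≤ 3
  b_4=3 ≤ 4
  b_5=3 ≤ 5
  b_6=6 ≤ 6
All bounds hold ⇒ YES

YES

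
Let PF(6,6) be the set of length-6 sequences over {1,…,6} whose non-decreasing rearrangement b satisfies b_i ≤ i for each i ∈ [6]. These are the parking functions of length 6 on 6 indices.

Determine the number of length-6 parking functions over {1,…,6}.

#PF = (6−6+1)·(6+1)^(6−1) = 1×16807 = 16807 (Pollak)
E.g. (4,4,2,4,1,1) → sorted (1,1,2,4,4,4): b_i ≤ i ∀i, a PF.

16807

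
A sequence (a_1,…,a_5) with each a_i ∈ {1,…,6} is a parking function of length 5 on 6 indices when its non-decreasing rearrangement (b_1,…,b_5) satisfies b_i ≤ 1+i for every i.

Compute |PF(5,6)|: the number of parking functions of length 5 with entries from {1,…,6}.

4802

Count = 2·7^4 = 2×2401 = 4802 (Konheim–Weiss)
Check (1,2,4,1,2) → sorted (1,1,2,2,4): b_i ≤ 1+i ∀i, a PF.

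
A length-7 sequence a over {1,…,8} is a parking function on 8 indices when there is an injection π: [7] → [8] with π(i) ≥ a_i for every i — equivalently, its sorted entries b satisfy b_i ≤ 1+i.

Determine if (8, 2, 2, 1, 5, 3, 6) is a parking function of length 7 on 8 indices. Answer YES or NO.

Order a: b = (1, 2, 2, 3, 5, 6, 8).
  b_1=1 ≤ 2
  b_2=2 ≤ 3
  b_3=2 ≤ 4
  b_4=3 ≤ 5
  b_5=5 ≤ 6
  b_6=6 ≤ 7
  b_7=8 ≤ 8
All bounds hold ⇒ YES

YES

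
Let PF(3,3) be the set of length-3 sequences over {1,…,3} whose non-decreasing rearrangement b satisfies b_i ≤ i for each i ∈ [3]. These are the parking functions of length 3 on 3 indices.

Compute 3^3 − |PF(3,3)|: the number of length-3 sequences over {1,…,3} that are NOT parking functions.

|PF| = (4−3)·4^(3−1) = 1 · 16 = 16 (Pollak)
One tuple (2,3,3) → sorted (2,3,3): b_1=2>1, not a PF.
Total 27; non-PF = 27−16 = 11

11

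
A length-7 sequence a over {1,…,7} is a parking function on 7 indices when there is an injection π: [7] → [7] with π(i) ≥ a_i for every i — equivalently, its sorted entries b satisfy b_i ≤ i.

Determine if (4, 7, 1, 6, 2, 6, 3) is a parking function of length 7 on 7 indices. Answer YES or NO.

Rearranged: b = (1, 2, 3, 4, 6, 6, 7).
  b_1=1 ≤ 1
  b_2=2 ≤ 2
  b_3=3 ≤ 3
  b_4=4 ≤ 4
  b_5=6 > 5
  fails at i=5 ⇒ NO

NO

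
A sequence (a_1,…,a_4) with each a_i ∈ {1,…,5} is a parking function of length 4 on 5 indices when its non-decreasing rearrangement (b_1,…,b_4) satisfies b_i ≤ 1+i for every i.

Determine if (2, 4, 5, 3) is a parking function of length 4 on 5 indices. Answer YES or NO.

YES

Rearranged: b = (2, 3, 4, 5).
  b_1=2 ≤ 2
  b_2=3 ≤ 3
  b_3=4 ≤ 4
  b_4=5 ≤ 5
All bounds hold ⇒ YES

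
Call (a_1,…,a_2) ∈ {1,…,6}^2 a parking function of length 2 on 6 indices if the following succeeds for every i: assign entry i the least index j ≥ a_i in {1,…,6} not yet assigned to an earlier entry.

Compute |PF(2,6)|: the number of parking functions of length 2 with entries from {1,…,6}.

|PF(2,6)| = (7−2)·7^(2−1) = 5×7 = 35 (Konheim–Weiss)
Check (3,1) → sorted (1,3): b_i ≤ 4+i ∀i, a PF.

35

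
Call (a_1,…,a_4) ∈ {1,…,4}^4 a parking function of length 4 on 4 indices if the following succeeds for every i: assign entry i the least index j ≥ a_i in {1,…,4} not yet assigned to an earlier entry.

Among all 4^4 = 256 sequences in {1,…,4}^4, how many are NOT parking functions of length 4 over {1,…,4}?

131

Count = 1·5^3 = 1×125 = 125
One tuple (4,4,3,1) → sorted (1,3,4,4): b_2=3>2, not a PF.
4^4 − 125 = 256 − 125 = 131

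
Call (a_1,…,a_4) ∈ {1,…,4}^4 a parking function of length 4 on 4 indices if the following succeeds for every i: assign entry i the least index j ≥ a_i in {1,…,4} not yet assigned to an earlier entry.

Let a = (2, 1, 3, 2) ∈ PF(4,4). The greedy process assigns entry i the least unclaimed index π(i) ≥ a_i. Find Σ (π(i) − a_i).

2

Σπ = 10 ({1..4} each once); Σa = 2+1+3+2 = 8; disp = 10−8 = 2.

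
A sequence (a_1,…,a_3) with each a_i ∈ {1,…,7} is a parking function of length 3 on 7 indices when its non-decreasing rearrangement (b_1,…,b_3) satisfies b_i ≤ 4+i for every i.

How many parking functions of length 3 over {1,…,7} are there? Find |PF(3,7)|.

Count = (8−3)·8^(3−1) = 5·64 = 320 [KW]
Check (7,1,3) → sorted (1,3,7): b_i ≤ 4+i ∀i, a PF.

320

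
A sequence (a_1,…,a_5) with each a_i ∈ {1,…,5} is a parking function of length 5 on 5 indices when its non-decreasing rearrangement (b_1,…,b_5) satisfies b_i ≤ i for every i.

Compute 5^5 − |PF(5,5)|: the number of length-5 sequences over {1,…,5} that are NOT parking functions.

1829

Count = 1·6^4 = 1·1296 = 1296 (Konheim–Weiss)
One tuple (1,4,1,5,4) → sorted (1,1,4,4,5): b_3=4>3, not a PF.
Total 3125; non-PF = 3125−1296 = 1829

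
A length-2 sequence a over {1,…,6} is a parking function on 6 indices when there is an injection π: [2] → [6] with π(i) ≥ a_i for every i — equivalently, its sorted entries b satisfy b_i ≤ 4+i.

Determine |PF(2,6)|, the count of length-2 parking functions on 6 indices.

35

Count = (6−2+1)·(6+1)^(2−1) = 5·7 = 35 (Pollak)
Example (5,1) → sorted (1,5): b_i ≤ 4+i ∀i, a PF.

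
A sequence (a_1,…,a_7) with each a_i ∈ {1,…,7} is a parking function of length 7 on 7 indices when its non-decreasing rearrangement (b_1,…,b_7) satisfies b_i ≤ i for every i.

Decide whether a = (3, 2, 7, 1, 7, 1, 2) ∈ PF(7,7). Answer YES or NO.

Sorted: b = (1, 1, 2, 2, 3, 7, 7).
  b_1=1 ≤ 1
  b_2=1 ≤ 2
  b_3=2 ≤ 3
  b_4=2 ≤ 4
  b_5=3 ≤ 5
  b_6=7 > 6
  fails at i=6 ⇒ NO

NO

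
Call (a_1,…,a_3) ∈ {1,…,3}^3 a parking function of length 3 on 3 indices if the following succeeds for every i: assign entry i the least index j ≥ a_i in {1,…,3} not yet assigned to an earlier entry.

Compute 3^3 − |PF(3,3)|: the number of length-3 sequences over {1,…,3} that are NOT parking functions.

11

Count = (3−3+1)·(3+1)^(3−1) = 1 · 16 = 16 [KW]
E.g. (3,3,2) → sorted (2,3,3): b_1=2>1, not a PF.
So 27 − 16 = 11 fail.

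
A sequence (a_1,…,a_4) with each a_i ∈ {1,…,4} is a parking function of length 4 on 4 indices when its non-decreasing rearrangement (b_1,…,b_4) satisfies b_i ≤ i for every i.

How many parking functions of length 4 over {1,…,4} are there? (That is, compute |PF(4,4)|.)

125

Count = (4−4+1)·(4+1)^(4−1) = 1 · 125 = 125 (Konheim–Weiss)
Example (2,1,1,4) → sorted (1,1,2,4): b_i ≤ i ∀i, a PF.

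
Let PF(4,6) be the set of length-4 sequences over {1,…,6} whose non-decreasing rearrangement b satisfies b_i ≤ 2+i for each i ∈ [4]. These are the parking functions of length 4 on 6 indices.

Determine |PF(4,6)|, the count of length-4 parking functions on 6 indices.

1029

|PF| = 3·7^3 = 3×343 = 1029 (Konheim–Weiss)
E.g. (4,5,2,3) → sorted (2,3,4,5): b_i ≤ 2+i ∀i, a PF.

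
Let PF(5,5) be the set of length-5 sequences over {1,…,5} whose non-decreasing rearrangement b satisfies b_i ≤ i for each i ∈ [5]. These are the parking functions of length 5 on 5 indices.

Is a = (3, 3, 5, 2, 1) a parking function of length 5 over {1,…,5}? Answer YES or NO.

YES

Sorted: b = (1, 2, 3, 3, 5).
  b_1=1 ≤ 1
  b_2=2 ≤ 2
  b_3=3 ≤ 3
  b_4=3 ≤ 4
  b_5=5 ≤ 5
All bounds hold ⇒ YES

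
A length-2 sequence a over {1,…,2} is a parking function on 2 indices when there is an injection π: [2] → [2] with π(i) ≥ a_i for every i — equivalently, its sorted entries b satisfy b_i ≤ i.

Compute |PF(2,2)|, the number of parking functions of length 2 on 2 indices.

Count = (3−2)·3^(2−1) = 1 · 3 = 3 (Konheim–Weiss)
Example (1,2) → sorted (1,2): b_i ≤ i ∀i, a PF.

3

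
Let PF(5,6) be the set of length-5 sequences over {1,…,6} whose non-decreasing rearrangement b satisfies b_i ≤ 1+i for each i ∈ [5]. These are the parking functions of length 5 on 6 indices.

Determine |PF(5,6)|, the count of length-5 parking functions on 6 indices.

|PF(5,6)| = (6−5+1)·(6+1)^(5−1) = 2 · 2401 = 4802
E.g. (3,1,2,2,5) → sorted (1,2,2,3,5): b_i ≤ 1+i ∀i, a PF.

4802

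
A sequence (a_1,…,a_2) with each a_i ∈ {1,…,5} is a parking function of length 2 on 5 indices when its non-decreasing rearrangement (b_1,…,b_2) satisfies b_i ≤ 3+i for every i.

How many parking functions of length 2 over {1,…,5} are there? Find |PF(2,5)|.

#PF = 4·6^1 = 4 · 6 = 24 (Konheim–Weiss)
Check (1,3) → sorted (1,3): b_i ≤ 3+i ∀i, a PF.

24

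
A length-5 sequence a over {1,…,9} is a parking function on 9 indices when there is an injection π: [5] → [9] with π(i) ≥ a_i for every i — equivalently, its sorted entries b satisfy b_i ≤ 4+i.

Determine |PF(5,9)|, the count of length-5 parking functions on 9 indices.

|PF(5,9)| = (10−5)·10^(5−1) = 5·10000 = 50000
E.g. (4,6,6,5,5) → sorted (4,5,5,6,6): b_i ≤ 4+i ∀i, a PF.

50000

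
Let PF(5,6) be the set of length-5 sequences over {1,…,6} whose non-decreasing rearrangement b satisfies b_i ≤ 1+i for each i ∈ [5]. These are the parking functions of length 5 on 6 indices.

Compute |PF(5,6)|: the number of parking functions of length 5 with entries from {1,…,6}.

|PF| = (7−5)·7^(5−1) = 2×2401 = 4802 (Konheim–Weiss)
One tuple (4,3,4,6,2) → sorted (2,3,4,4,6): b_i ≤ 1+i ∀i, a PF.

4802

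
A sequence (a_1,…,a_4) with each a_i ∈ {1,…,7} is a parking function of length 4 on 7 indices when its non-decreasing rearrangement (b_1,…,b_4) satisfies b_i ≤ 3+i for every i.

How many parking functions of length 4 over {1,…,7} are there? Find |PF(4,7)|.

2048

#PF = (7+1−4)·(7+1)^{4−1} = 4·512 = 2048 (Konheim–Weiss)
Check (3,7,2,3) → sorted (2,3,3,7): b_i ≤ 3+i ∀i, a PF.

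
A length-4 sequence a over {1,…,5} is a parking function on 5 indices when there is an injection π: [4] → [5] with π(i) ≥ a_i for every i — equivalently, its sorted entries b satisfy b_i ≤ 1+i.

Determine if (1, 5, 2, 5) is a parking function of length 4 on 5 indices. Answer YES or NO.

Rearranged: b = (1, 2, 5, 5).
  b_1=1 ≤ 2
  b_2=2 ≤ 3
  b_3=5 > 4
  fails at i=3 ⇒ NO

NO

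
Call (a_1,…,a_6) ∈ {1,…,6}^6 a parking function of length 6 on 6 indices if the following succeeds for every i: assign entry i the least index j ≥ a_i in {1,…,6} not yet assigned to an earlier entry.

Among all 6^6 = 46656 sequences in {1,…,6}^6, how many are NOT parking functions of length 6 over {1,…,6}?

29849

Count = (6+1−6)·(6+1)^{6−1} = 1×16807 = 16807
Example (6,6,1,6,3,6) → sorted (1,3,6,6,6,6): b_2=3>2, not a PF.
So 46656 − 16807 = 29849 fail.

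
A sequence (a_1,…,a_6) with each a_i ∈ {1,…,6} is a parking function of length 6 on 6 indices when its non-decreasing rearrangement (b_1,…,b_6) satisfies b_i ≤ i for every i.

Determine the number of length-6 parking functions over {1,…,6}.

|PF(6,6)| = (6+1−6)·(6+1)^{6−1} = 1 · 16807 = 16807
One tuple (3,5,3,1,3,2) → sorted (1,2,3,3,3,5): b_i ≤ i ∀i, a PF.

16807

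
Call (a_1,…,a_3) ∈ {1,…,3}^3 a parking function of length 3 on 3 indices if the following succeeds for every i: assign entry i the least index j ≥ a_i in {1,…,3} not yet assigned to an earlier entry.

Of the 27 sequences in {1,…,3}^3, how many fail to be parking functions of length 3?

|PF| = 1·4^2 = 1×16 = 16 (Konheim–Weiss)
One tuple (3,3,1) → sorted (1,3,3): b_2=3>2, not a PF.
So 27 − 16 = 11 fail.

11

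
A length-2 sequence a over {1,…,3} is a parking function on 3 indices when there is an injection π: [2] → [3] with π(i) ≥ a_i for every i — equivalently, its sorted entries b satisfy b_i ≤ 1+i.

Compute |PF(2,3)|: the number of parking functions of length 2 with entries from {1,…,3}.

8

|PF(2,3)| = (3−2+1)·(3+1)^(2−1) = 2 · 4 = 8 (Konheim–Weiss)
Check (2,2) → sorted (2,2): b_i ≤ 1+i ∀i, a PF.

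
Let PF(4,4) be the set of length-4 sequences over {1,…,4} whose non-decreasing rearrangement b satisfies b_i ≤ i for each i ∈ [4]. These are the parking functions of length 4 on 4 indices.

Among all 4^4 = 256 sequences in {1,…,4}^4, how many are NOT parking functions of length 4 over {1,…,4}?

131

|PF(4,4)| = (4−4+1)·(4+1)^(4−1) = 1×125 = 125 [KW]
E.g. (3,4,3,3) → sorted (3,3,3,4): b_1=3>1, not a PF.
So 256 − 125 = 131 fail.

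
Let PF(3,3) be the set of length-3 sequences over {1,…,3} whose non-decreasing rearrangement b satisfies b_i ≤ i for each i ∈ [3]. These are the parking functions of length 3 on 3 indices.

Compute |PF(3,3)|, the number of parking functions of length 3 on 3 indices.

16

|PF(3,3)| = 1·4^2 = 1 · 16 = 16 [KW]
One tuple (1,2,1) → sorted (1,1,2): b_i ≤ i ∀i, a PF.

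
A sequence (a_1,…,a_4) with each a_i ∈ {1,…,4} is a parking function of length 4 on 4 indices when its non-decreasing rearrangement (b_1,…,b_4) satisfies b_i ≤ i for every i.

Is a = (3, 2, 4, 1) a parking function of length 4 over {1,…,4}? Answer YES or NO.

Sorted: b = (1, 2, 3, 4).
  b_1=1 ≤ 1
  b_2=2 ≤ 2
  b_3=3 ≤ 3
  b_4=4 ≤ 4
All bounds hold ⇒ YES

YES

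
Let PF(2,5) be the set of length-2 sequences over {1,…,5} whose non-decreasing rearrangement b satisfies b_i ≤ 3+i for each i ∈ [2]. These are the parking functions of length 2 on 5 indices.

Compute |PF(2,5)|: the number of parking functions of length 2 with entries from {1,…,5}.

24

|PF(2,5)| = (6−2)·6^(2−1) = 4×6 = 24 (Konheim–Weiss)
Check (2,1) → sorted (1,2): b_i ≤ 3+i ∀i, a PF.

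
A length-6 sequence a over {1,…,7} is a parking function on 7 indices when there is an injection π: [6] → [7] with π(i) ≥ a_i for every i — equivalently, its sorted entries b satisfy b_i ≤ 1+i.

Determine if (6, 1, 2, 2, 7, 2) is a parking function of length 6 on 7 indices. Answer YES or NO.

YES

Order a: b = (1, 2, 2, 2, 6, 7).
  b_1=1 ≤ 2
  b_2=2 ≤ 3
  b_3=2 ≤ 4
  b_4=2 ≤ 5
  b_5=6 ≤ 6
  b_6=7 ≤ 7
All bounds hold ⇒ YES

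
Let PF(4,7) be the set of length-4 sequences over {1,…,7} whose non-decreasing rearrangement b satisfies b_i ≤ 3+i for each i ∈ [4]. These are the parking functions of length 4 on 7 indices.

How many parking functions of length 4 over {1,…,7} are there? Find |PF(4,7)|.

2048

Count = 4·8^3 = 4×512 = 2048
Example (2,4,6,7) → sorted (2,4,6,7): b_i ≤ 3+i ∀i, a PF.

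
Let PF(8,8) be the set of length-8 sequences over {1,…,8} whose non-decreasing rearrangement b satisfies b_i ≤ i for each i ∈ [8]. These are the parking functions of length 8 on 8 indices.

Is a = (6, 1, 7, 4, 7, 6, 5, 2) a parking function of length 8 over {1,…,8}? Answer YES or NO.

Order a: b = (1, 2, 4, 5, 6, 6, 7, 7).
  b_1=1 ≤ 1
  b_2=2 ≤ 2
  b_3=4 > 3
  fails at i=3 ⇒ NO

NO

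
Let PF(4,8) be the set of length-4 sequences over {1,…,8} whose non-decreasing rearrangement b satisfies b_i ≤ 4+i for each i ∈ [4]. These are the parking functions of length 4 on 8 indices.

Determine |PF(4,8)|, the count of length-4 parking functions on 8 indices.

3645

#PF = 5·9^3 = 5×729 = 3645 (Konheim–Weiss)
One tuple (5,5,1,2) → sorted (1,2,5,5): b_i ≤ 4+i ∀i, a PF.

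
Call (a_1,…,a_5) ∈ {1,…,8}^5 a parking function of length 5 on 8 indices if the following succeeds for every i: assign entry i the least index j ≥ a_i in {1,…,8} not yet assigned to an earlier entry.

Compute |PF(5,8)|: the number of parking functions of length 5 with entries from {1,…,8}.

Count = (9−5)·9^(5−1) = 4 · 6561 = 26244 (Konheim–Weiss)
Example (2,6,3,1,3) → sorted (1,2,3,3,6): b_i ≤ 3+i ∀i, a PF.

26244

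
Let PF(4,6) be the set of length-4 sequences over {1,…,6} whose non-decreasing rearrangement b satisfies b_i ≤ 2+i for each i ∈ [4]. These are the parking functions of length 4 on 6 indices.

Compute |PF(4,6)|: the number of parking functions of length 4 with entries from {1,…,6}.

|PF(4,6)| = (6+1−4)·(6+1)^{4−1} = 3 · 343 = 1029
Example (5,4,2,6) → sorted (2,4,5,6): b_i ≤ 2+i ∀i, a PF.

1029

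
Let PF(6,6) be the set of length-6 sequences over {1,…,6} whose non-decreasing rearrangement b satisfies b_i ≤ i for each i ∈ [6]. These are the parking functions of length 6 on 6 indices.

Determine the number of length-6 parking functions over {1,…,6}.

16807

|PF(6,6)| = (6+1−6)·(6+1)^{6−1} = 1 · 16807 = 16807 (Pollak)
One tuple (4,1,1,2,5,1) → sorted (1,1,1,2,4,5): b_i ≤ i ∀i, a PF.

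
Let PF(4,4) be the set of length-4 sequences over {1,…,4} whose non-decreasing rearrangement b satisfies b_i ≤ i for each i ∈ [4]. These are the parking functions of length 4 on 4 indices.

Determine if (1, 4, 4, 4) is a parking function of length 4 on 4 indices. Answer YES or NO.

Rearranged: b = (1, 4, 4, 4).
  b_1=1 ≤ 1
  b_2=4 > 2
  fails at i=2 ⇒ NO

NO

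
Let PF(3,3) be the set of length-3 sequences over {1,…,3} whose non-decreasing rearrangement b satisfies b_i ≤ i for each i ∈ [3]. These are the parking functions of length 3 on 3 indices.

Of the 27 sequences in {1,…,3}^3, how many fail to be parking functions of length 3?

11

Count = (4−3)·4^(3−1) = 1 · 16 = 16 (Konheim–Weiss)
One tuple (3,2,3) → sorted (2,3,3): b_1=2>1, not a PF.
So 27 − 16 = 11 fail.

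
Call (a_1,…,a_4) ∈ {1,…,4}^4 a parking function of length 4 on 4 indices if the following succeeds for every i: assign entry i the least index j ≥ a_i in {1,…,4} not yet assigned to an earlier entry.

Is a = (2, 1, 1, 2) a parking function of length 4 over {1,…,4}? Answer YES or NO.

YES

Rearranged: b = (1, 1, 2, 2).
  b_1=1 ≤ 1
  b_2=1 ≤ 2
  b_3=2 ≤ 3
  b_4=2 ≤ 4
All bounds hold ⇒ YES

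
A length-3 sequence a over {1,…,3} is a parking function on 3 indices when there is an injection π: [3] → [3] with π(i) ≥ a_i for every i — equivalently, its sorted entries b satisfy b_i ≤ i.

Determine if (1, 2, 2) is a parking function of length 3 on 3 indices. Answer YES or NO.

Order a: b = (1, 2, 2).
  b_1=1 ≤ 1
  b_2=2 ≤ 2
  b_3=2 ≤ 3
All bounds hold ⇒ YES

YES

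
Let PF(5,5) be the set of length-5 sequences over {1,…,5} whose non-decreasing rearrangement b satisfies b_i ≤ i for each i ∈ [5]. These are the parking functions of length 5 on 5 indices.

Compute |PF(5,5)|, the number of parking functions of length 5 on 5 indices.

1296

|PF(5,5)| = (6−5)·6^(5−1) = 1·1296 = 1296 (Konheim–Weiss)
E.g. (3,2,1,5,4) → sorted (1,2,3,4,5): b_i ≤ i ∀i, a PF.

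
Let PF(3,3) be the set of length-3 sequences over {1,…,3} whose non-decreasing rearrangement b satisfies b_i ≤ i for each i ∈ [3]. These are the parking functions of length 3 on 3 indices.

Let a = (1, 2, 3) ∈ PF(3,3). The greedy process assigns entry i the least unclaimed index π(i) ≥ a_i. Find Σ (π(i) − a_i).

0

Σπ = 6 ({1..3} each once); Σa = 1+2+3 = 6; disp = 6−6 = 0.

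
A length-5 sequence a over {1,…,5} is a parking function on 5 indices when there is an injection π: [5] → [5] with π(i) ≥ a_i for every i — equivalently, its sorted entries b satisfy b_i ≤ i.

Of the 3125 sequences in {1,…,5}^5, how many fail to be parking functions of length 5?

|PF| = 1·6^4 = 1×1296 = 1296 (Pollak)
One tuple (4,1,1,5,5) → sorted (1,1,4,5,5): b_3=4>3, not a PF.
So 3125 − 1296 = 1829 fail.

1829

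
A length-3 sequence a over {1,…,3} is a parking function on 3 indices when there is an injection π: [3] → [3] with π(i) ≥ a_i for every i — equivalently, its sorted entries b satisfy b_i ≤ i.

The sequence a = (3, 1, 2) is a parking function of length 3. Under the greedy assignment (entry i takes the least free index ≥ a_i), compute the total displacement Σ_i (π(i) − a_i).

Σπ = 3·4/2 = 6 (π permutes [3]); Σa = 3+1+2 = 6; disp = 6−6 = 0.

0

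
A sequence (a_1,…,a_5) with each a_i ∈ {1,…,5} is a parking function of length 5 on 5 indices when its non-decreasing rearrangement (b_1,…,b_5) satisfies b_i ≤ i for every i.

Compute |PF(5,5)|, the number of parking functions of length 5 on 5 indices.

1296

#PF = 1·6^4 = 1×1296 = 1296 (Pollak)
Check (2,1,5,2,4) → sorted (1,2,2,4,5): b_i ≤ i ∀i, a PF.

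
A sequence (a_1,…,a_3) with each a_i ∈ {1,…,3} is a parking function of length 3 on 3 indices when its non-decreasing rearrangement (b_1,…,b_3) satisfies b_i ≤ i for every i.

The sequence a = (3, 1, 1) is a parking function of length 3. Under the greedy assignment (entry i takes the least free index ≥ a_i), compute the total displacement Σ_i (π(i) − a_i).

Σπ = 6 ({1..3} each once); Σa = 3+1+1 = 5; disp = 6−5 = 1.

1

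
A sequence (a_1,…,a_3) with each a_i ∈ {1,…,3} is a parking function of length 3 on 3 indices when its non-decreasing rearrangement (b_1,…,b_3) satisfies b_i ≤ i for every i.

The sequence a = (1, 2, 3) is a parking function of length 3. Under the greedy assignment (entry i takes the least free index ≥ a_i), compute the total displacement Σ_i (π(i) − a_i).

Σπ = 6 ({1..3} each once); Σa = 1+2+3 = 6; disp = 6−6 = 0.

0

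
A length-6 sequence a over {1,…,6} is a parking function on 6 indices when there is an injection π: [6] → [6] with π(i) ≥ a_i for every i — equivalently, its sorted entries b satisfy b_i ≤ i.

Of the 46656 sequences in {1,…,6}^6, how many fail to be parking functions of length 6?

29849

|PF| = (6−6+1)·(6+1)^(6−1) = 1 · 16807 = 16807 (Konheim–Weiss)
One tuple (2,2,6,5,3,2) → sorted (2,2,2,3,5,6): b_1=2>1, not a PF.
So 46656 − 16807 = 29849 fail.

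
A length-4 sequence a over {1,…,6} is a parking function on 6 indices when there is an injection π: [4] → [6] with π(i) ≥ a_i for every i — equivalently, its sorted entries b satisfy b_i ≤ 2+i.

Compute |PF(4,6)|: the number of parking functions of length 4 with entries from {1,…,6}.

Count = (6+1−4)·(6+1)^{4−1} = 3×343 = 1029 (Konheim–Weiss)
Example (1,2,1,1) → sorted (1,1,1,2): b_i ≤ 2+i ∀i, a PF.

1029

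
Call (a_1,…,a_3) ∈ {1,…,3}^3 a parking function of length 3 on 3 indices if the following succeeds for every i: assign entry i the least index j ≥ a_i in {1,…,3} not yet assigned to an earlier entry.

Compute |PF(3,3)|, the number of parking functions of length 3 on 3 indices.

16

|PF(3,3)| = (4−3)·4^(3−1) = 1 · 16 = 16 (Konheim–Weiss)
Example (2,1,3) → sorted (1,2,3): b_i ≤ i ∀i, a PF.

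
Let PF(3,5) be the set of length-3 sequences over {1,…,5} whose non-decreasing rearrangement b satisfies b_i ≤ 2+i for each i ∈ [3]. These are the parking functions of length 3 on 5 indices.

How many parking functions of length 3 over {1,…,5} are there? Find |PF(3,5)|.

108

|PF(3,5)| = (6−3)·6^(3−1) = 3×36 = 108 [KW]
E.g. (2,3,1) → sorted (1,2,3): b_i ≤ 2+i ∀i, a PF.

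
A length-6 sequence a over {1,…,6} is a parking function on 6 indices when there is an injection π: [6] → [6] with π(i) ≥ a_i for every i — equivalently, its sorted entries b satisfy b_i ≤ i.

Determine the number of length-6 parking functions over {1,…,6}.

#PF = (6+1−6)·(6+1)^{6−1} = 1·16807 = 16807 (Konheim–Weiss)
Check (1,5,4,3,4,1) → sorted (1,1,3,4,4,5): b_i ≤ i ∀i, a PF.

16807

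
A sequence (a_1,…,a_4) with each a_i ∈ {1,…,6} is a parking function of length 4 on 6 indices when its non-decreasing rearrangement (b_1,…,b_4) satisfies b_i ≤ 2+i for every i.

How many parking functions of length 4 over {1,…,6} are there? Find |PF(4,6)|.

|PF(4,6)| = 3·7^3 = 3·343 = 1029
E.g. (3,1,6,5) → sorted (1,3,5,6): b_i ≤ 2+i ∀i, a PF.

1029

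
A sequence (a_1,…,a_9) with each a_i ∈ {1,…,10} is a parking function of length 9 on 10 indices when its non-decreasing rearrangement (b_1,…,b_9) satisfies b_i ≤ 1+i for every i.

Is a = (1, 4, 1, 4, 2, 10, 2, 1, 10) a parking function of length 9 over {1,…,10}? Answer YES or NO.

Rearranged: b = (1, 1, 1, 2, 2, 4, 4, 10, 10).
  b_1=1 ≤ 2
  b_2=1 ≤ 3
  b_3=1 ≤ 4
  b_4=2 ≤ 5
  b_5=2 ≤ 6
  b_6=4 ≤ 7
  b_7=4 ≤ 8
  b_8=10 > 9
  fails at i=8 ⇒ NO

NO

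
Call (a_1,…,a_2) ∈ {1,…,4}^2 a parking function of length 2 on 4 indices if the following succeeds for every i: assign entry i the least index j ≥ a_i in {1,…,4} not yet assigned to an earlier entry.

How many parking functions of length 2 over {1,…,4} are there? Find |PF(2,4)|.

15

|PF| = (5−2)·5^(2−1) = 3×5 = 15 [KW]
E.g. (3,4) → sorted (3,4): b_i ≤ 2+i ∀i, a PF.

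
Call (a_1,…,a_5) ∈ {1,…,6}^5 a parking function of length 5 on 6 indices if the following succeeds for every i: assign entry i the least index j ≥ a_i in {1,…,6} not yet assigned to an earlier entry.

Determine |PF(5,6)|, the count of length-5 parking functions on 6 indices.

4802

|PF(5,6)| = (6+1−5)·(6+1)^{5−1} = 2·2401 = 4802 (Pollak)
Check (2,1,4,1,4) → sorted (1,1,2,4,4): b_i ≤ 1+i ∀i, a PF.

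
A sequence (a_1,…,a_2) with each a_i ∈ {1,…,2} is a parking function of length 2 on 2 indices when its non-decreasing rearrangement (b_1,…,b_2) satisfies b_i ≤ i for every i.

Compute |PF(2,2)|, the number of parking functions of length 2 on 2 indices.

|PF(2,2)| = (3−2)·3^(2−1) = 1·3 = 3 (Konheim–Weiss)
Check (1,1) → sorted (1,1): b_i ≤ i ∀i, a PF.

3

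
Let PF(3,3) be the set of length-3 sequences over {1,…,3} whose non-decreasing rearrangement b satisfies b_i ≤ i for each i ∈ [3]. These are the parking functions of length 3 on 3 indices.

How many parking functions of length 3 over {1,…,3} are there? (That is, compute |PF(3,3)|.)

16

#PF = 1·4^2 = 1×16 = 16 (Pollak)
Check (2,1,1) → sorted (1,1,2): b_i ≤ i ∀i, a PF.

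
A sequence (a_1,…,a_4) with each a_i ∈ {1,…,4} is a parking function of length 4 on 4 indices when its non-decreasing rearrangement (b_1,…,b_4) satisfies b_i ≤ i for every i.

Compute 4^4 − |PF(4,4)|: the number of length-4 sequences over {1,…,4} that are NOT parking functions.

131

#PF = (4+1−4)·(4+1)^{4−1} = 1×125 = 125 [KW]
Check (4,4,2,1) → sorted (1,2,4,4): b_3=4>3, not a PF.
4^4 − 125 = 256 − 125 = 131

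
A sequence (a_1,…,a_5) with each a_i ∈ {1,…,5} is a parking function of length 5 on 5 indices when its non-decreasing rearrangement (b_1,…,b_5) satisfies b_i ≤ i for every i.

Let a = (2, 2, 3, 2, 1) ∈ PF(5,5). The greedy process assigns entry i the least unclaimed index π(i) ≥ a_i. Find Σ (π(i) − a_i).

Σπ = 15 ({1..5} each once); Σa = 2+2+3+2+1 = 10; disp = 15−10 = 5.

5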